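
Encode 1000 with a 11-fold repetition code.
Repeat each bit 11× and concatenate:
1→11111111111  0→00000000000  0→00000000000  0→00000000000
Codeword = 11111111111000000000000000000000000000000000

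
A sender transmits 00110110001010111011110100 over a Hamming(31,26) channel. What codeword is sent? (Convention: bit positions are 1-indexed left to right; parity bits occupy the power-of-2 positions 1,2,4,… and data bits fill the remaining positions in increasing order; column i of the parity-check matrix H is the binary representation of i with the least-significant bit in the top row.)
Codeword c = d · G (mod 2), d = 00110110001010111011110100:
  c[0] = d·G[:,0] = (00110110001010111011110100)·(11011010101101010101010101) mod 2 = 0+0+0+1+0+0+1+0+0+0+1+0+0+0+0+1+0+0+0+1+0+1+0+1+0+0 mod 2 = 1
  c[1] = d·G[:,1] = (00110110001010111011110100)·(10110110011011001100110011) mod 2 = 0+0+1+1+0+1+1+0+0+0+1+0+1+0+0+0+1+0+0+0+1+1+0+0+0+0 mod 2 = 1
  c[2] = d·G[:,2] = (00110110001010111011110100)·(10000000000000000000000000) mod 2 = 0+0+0+0+0+0+0+0+0+0+0+0+0+0+0+0+0+0+0+0+0+0+0+0+0+0 mod 2 = 0
  c[3] = d·G[:,3] = (00110110001010111011110100)·(01110001111000111100001111) mod 2 = 0+0+1+1+0+0+0+0+0+0+1+0+0+0+1+1+1+0+0+0+0+0+0+1+0+0 mod 2 = 1
  c[4] = d·G[:,4] = (00110110001010111011110100)·(01000000000000000000000000) mod 2 = 0+0+0+0+0+0+0+0+0+0+0+0+0+0+0+0+0+0+0+0+0+0+0+0+0+0 mod 2 = 0
  c[5] = d·G[:,5] = (00110110001010111011110100)·(00100000000000000000000000) mod 2 = 0+0+1+0+0+0+0+0+0+0+0+0+0+0+0+0+0+0+0+0+0+0+0+0+0+0 mod 2 = 1
  c[6] = d·G[:,6] = (00110110001010111011110100)·(00010000000000000000000000) mod 2 = 0+0+0+1+0+0+0+0+0+0+0+0+0+0+0+0+0+0+0+0+0+0+0+0+0+0 mod 2 = 1
  c[7] = d·G[:,7] = (00110110001010111011110100)·(00001111111000000011111111) mod 2 = 0+0+0+0+0+1+1+0+0+0+1+0+0+0+0+0+0+0+1+1+1+1+0+1+0+0 mod 2 = 0
  c[8] = d·G[:,8] = (00110110001010111011110100)·(00001000000000000000000000) mod 2 = 0+0+0+0+0+0+0+0+0+0+0+0+0+0+0+0+0+0+0+0+0+0+0+0+0+0 mod 2 = 0
  c[9] = d·G[:,9] = (00110110001010111011110100)·(00000100000000000000000000) mod 2 = 0+0+0+0+0+1+0+0+0+0+0+0+0+0+0+0+0+0+0+0+0+0+0+0+0+0 mod 2 = 1
  c[10] = d·G[:,10] = (00110110001010111011110100)·(00000010000000000000000000) mod 2 = 0+0+0+0+0+0+1+0+0+0+0+0+0+0+0+0+0+0+0+0+0+0+0+0+0+0 mod 2 = 1
  c[11] = d·G[:,11] = (00110110001010111011110100)·(00000001000000000000000000) mod 2 = 0+0+0+0+0+0+0+0+0+0+0+0+0+0+0+0+0+0+0+0+0+0+0+0+0+0 mod 2 = 0
  c[12] = d·G[:,12] = (00110110001010111011110100)·(00000000100000000000000000) mod 2 = 0+0+0+0+0+0+0+0+0+0+0+0+0+0+0+0+0+0+0+0+0+0+0+0+0+0 mod 2 = 0
  c[13] = d·G[:,13] = (00110110001010111011110100)·(00000000010000000000000000) mod 2 = 0+0+0+0+0+0+0+0+0+0+0+0+0+0+0+0+0+0+0+0+0+0+0+0+0+0 mod 2 = 0
  c[14] = d·G[:,14] = (00110110001010111011110100)·(00000000001000000000000000) mod 2 = 0+0+0+0+0+0+0+0+0+0+1+0+0+0+0+0+0+0+0+0+0+0+0+0+0+0 mod 2 = 1
  c[15] = d·G[:,15] = (00110110001010111011110100)·(00000000000111111111111111) mod 2 = 0+0+0+0+0+0+0+0+0+0+0+0+1+0+1+1+1+0+1+1+1+1+0+1+0+0 mod 2 = 1
  c[16] = d·G[:,16] = (00110110001010111011110100)·(00000000000100000000000000) mod 2 = 0+0+0+0+0+0+0+0+0+0+0+0+0+0+0+0+0+0+0+0+0+0+0+0+0+0 mod 2 = 0
  c[17] = d·G[:,17] = (00110110001010111011110100)·(00000000000010000000000000) mod 2 = 0+0+0+0+0+0+0+0+0+0+0+0+1+0+0+0+0+0+0+0+0+0+0+0+0+0 mod 2 = 1
  c[18] = d·G[:,18] = (00110110001010111011110100)·(00000000000001000000000000) mod 2 = 0+0+0+0+0+0+0+0+0+0+0+0+0+0+0+0+0+0+0+0+0+0+0+0+0+0 mod 2 = 0
  c[19] = d·G[:,19] = (00110110001010111011110100)·(00000000000000100000000000) mod 2 = 0+0+0+0+0+0+0+0+0+0+0+0+0+0+1+0+0+0+0+0+0+0+0+0+0+0 mod 2 = 1
  c[20] = d·G[:,20] = (00110110001010111011110100)·(00000000000000010000000000) mod 2 = 0+0+0+0+0+0+0+0+0+0+0+0+0+0+0+1+0+0+0+0+0+0+0+0+0+0 mod 2 = 1
  c[21] = d·G[:,21] = (00110110001010111011110100)·(00000000000000001000000000) mod 2 = 0+0+0+0+0+0+0+0+0+0+0+0+0+0+0+0+1+0+0+0+0+0+0+0+0+0 mod 2 = 1
  c[22] = d·G[:,22] = (00110110001010111011110100)·(00000000000000000100000000) mod 2 = 0+0+0+0+0+0+0+0+0+0+0+0+0+0+0+0+0+0+0+0+0+0+0+0+0+0 mod 2 = 0
  c[23] = d·G[:,23] = (00110110001010111011110100)·(00000000000000000010000000) mod 2 = 0+0+0+0+0+0+0+0+0+0+0+0+0+0+0+0+0+0+1+0+0+0+0+0+0+0 mod 2 = 1
  c[24] = d·G[:,24] = (00110110001010111011110100)·(00000000000000000001000000) mod 2 = 0+0+0+0+0+0+0+0+0+0+0+0+0+0+0+0+0+0+0+1+0+0+0+0+0+0 mod 2 = 1
  c[25] = d·G[:,25] = (00110110001010111011110100)·(00000000000000000000100000) mod 2 = 0+0+0+0+0+0+0+0+0+0+0+0+0+0+0+0+0+0+0+0+1+0+0+0+0+0 mod 2 = 1
  c[26] = d·G[:,26] = (00110110001010111011110100)·(00000000000000000000010000) mod 2 = 0+0+0+0+0+0+0+0+0+0+0+0+0+0+0+0+0+0+0+0+0+1+0+0+0+0 mod 2 = 1
  c[27] = d·G[:,27] = (00110110001010111011110100)·(00000000000000000000001000) mod 2 = 0+0+0+0+0+0+0+0+0+0+0+0+0+0+0+0+0+0+0+0+0+0+0+0+0+0 mod 2 = 0
  c[28] = d·G[:,28] = (00110110001010111011110100)·(00000000000000000000000100) mod 2 = 0+0+0+0+0+0+0+0+0+0+0+0+0+0+0+0+0+0+0+0+0+0+0+1+0+0 mod 2 = 1
  c[29] = d·G[:,29] = (00110110001010111011110100)·(00000000000000000000000010) mod 2 = 0+0+0+0+0+0+0+0+0+0+0+0+0+0+0+0+0+0+0+0+0+0+0+0+0+0 mod 2 = 0
  c[30] = d·G[:,30] = (00110110001010111011110100)·(00000000000000000000000001) mod 2 = 0+0+0+0+0+0+0+0+0+0+0+0+0+0+0+0+0+0+0+0+0+0+0+0+0+0 mod 2 = 0
Codeword = 1101011001100011010111011110100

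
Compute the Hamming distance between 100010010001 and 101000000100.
XOR = 001010010101, count of 1s = 5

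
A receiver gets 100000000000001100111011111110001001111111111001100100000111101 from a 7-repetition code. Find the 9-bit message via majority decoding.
Split into 7-bit blocks and majority-vote each:
  block 1 = 1000000: 1 ones, 6 zeros → 0
  block 2 = 0000000: 0 ones, 7 zeros → 0
  block 3 = 1100111: 5 ones, 2 zeros → 1
  block 4 = 0111111: 6 ones, 1 zeros → 1
  block 5 = 1000100: 2 ones, 5 zeros → 0
  block 6 = 1111111: 7 ones, 0 zeros → 1
  block 7 = 1110011: 5 ones, 2 zeros → 1
  block 8 = 0010000: 1 ones, 6 zeros → 0
  block 9 = 0111101: 5 ones, 2 zeros → 1
Decoded = 001101101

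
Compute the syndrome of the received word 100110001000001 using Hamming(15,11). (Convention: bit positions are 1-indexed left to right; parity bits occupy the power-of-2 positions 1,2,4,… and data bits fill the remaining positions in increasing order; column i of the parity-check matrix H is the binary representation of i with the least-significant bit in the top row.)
Syndrome s = H · r^T (mod 2), r = 100110001000001:
  s[0] = (101010101010101)·(100110001000001) mod 2 = 1+0+0+0+1+0+0+0+1+0+0+0+0+0+1 mod 2 = 0
  s[1] = (011001100110011)·(100110001000001) mod 2 = 0+0+0+0+0+0+0+0+0+0+0+0+0+0+1 mod 2 = 1
  s[2] = (000111100001111)·(100110001000001) mod 2 = 0+0+0+1+1+0+0+0+0+0+0+0+0+0+1 mod 2 = 1
  s[3] = (000000011111111)·(100110001000001) mod 2 = 0+0+0+0+0+0+0+0+1+0+0+0+0+0+1 mod 2 = 0
Syndrome = 0110
Non-zero syndrome: error at position 6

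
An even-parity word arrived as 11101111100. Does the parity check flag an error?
Sum of received bits: 1+1+1+0+1+1+1+1+1+0+0 = 8; 8 mod 2 = 0. Result is 0 → no error detected.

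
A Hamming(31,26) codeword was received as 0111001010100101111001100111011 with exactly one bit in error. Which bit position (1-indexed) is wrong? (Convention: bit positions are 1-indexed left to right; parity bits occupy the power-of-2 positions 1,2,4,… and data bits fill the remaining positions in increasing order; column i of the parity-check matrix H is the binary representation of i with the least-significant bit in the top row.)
Syndrome s = H · r^T (mod 2), r = 0111001010100101111001100111011:
  s[0] = (1010101010101010101010101010101)·(0111001010100101111001100111011) mod 2 = 0+0+1+0+0+0+1+0+1+0+1+0+0+0+0+0+1+0+1+0+0+0+1+0+0+0+1+0+0+0+1 mod 2 = 1
  s[1] = (0110011001100110011001100110011)·(0111001010100101111001100111011) mod 2 = 0+1+1+0+0+0+1+0+0+0+1+0+0+1+0+0+0+1+1+0+0+1+1+0+0+1+1+0+0+1+1 mod 2 = 1
  s[2] = (0001111000011110000111100001111)·(0111001010100101111001100111011) mod 2 = 0+0+0+1+0+0+1+0+0+0+0+0+0+1+0+0+0+0+0+0+0+1+1+0+0+0+0+1+0+1+1 mod 2 = 0
  s[3] = (0000000111111110000000011111111)·(0111001010100101111001100111011) mod 2 = 0+0+0+0+0+0+0+0+1+0+1+0+0+1+0+0+0+0+0+0+0+0+0+0+0+1+1+1+0+1+1 mod 2 = 0
  s[4] = (0000000000000001111111111111111)·(0111001010100101111001100111011) mod 2 = 0+0+0+0+0+0+0+0+0+0+0+0+0+0+0+1+1+1+1+0+0+1+1+0+0+1+1+1+0+1+1 mod 2 = 1
Syndrome = 11001
Column i of H is the binary representation of i, so the syndrome is the binary index of the flipped bit.
Read s = 11001 with s[0] as LSB: 1·2^0 + 1·2^1 + 0·2^2 + 0·2^3 + 1·2^4 = 19.
Error is at bit position 19.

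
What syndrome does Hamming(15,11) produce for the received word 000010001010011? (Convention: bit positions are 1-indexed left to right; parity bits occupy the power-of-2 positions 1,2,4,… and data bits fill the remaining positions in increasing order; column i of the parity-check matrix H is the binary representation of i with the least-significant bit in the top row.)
Syndrome s = H · r^T (mod 2), r = 000010001010011:
  s[0] = (101010101010101)·(000010001010011) mod 2 = 0+0+0+0+1+0+0+0+1+0+1+0+0+0+1 mod 2 = 0
  s[1] = (011001100110011)·(000010001010011) mod 2 = 0+0+0+0+0+0+0+0+0+0+1+0+0+1+1 mod 2 = 1
  s[2] = (000111100001111)·(000010001010011) mod 2 = 0+0+0+0+1+0+0+0+0+0+0+0+0+1+1 mod 2 = 1
  s[3] = (000000011111111)·(000010001010011) mod 2 = 0+0+0+0+0+0+0+0+1+0+1+0+0+1+1 mod 2 = 0
Syndrome = 0110
Non-zero syndrome: error at position 6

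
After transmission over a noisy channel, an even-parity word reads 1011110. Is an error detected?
Sum of received bits: 1+0+1+1+1+1+0 = 5; 5 mod 2 = 1. Result is 1 ≠ 0 → error detected.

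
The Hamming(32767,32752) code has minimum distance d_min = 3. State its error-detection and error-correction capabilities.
Detection only: up to d_min − 1 = 2 errors.
Correction: up to ⌊(d_min − 1)/2⌋ = ⌊2/2⌋ = 1 errors.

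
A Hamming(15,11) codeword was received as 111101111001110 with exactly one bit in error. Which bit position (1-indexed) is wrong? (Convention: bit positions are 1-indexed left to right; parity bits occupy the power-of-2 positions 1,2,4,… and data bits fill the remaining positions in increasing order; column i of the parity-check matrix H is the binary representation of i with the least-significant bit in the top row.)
Syndrome s = H · r^T (mod 2), r = 111101111001110:
  s[0] = (101010101010101)·(111101111001110) mod 2 = 1+0+1+0+0+0+1+0+1+0+0+0+1+0+0 mod 2 = 1
  s[1] = (011001100110011)·(111101111001110) mod 2 = 0+1+1+0+0+1+1+0+0+0+0+0+0+1+0 mod 2 = 1
  s[2] = (000111100001111)·(111101111001110) mod 2 = 0+0+0+1+0+1+1+0+0+0+0+1+1+1+0 mod 2 = 0
  s[3] = (000000011111111)·(111101111001110) mod 2 = 0+0+0+0+0+0+0+1+1+0+0+1+1+1+0 mod 2 = 1
Syndrome = 1101
Column i of H is the binary representation of i, so the syndrome is the binary index of the flipped bit.
Read s = 1101 with s[0] as LSB: 1·2^0 + 1·2^1 + 0·2^2 + 1·2^3 = 11.
Error is at bit position 11.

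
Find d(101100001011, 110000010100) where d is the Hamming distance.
XOR = 011100011111, count of 1s = 8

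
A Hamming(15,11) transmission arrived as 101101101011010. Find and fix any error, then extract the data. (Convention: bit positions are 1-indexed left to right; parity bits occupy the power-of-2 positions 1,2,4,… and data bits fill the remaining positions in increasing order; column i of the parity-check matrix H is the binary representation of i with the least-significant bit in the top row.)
Syndrome s = H · r^T (mod 2), r = 101101101011010:
  s[0] = (101010101010101)·(101101101011010) mod 2 = 1+0+1+0+0+0+1+0+1+0+1+0+0+0+0 mod 2 = 1
  s[1] = (011001100110011)·(101101101011010) mod 2 = 0+0+1+0+0+1+1+0+0+0+1+0+0+1+0 mod 2 = 1
  s[2] = (000111100001111)·(101101101011010) mod 2 = 0+0+0+1+0+1+1+0+0+0+0+1+0+1+0 mod 2 = 1
  s[3] = (000000011111111)·(101101101011010) mod 2 = 0+0+0+0+0+0+0+0+1+0+1+1+0+1+0 mod 2 = 0
Syndrome = 1110
Column 7 of H equals this syndrome → error at bit 7 (1-indexed).
Flip bit 7: 101101101011010 → 101101001011010
Extract data bits at positions {3,5,6,7,9,10,11,12,13,14,15}: 10101011010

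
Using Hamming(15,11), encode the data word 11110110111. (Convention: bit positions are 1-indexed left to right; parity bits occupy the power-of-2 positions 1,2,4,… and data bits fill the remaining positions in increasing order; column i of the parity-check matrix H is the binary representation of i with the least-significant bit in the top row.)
Codeword c = d · G (mod 2), d = 11110110111:
  c[0] = d·G[:,0] = (11110110111)·(11011010101) mod 2 = 1+1+0+1+0+0+1+0+1+0+1 mod 2 = 0
  c[1] = d·G[:,1] = (11110110111)·(10110110011) mod 2 = 1+0+1+1+0+1+1+0+0+1+1 mod 2 = 1
  c[2] = d·G[:,2] = (11110110111)·(10000000000) mod 2 = 1+0+0+0+0+0+0+0+0+0+0 mod 2 = 1
  c[3] = d·G[:,3] = (11110110111)·(01110001111) mod 2 = 0+1+1+1+0+0+0+0+1+1+1 mod 2 = 0
  c[4] = d·G[:,4] = (11110110111)·(01000000000) mod 2 = 0+1+0+0+0+0+0+0+0+0+0 mod 2 = 1
  c[5] = d·G[:,5] = (11110110111)·(00100000000) mod 2 = 0+0+1+0+0+0+0+0+0+0+0 mod 2 = 1
  c[6] = d·G[:,6] = (11110110111)·(00010000000) mod 2 = 0+0+0+1+0+0+0+0+0+0+0 mod 2 = 1
  c[7] = d·G[:,7] = (11110110111)·(00001111111) mod 2 = 0+0+0+0+0+1+1+0+1+1+1 mod 2 = 1
  c[8] = d·G[:,8] = (11110110111)·(00001000000) mod 2 = 0+0+0+0+0+0+0+0+0+0+0 mod 2 = 0
  c[9] = d·G[:,9] = (11110110111)·(00000100000) mod 2 = 0+0+0+0+0+1+0+0+0+0+0 mod 2 = 1
  c[10] = d·G[:,10] = (11110110111)·(00000010000) mod 2 = 0+0+0+0+0+0+1+0+0+0+0 mod 2 = 1
  c[11] = d·G[:,11] = (11110110111)·(00000001000) mod 2 = 0+0+0+0+0+0+0+0+0+0+0 mod 2 = 0
  c[12] = d·G[:,12] = (11110110111)·(00000000100) mod 2 = 0+0+0+0+0+0+0+0+1+0+0 mod 2 = 1
  c[13] = d·G[:,13] = (11110110111)·(00000000010) mod 2 = 0+0+0+0+0+0+0+0+0+1+0 mod 2 = 1
  c[14] = d·G[:,14] = (11110110111)·(00000000001) mod 2 = 0+0+0+0+0+0+0+0+0+0+1 mod 2 = 1
Codeword = 011011110110111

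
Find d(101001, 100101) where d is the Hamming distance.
XOR = 001100, count of 1s = 2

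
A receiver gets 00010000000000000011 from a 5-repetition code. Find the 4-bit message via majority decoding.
Split into 5-bit blocks and majority-vote each:
  block 1 = 00010: 1 ones, 4 zeros → 0
  block 2 = 00000: 0 ones, 5 zeros → 0
  block 3 = 00000: 0 ones, 5 zeros → 0
  block 4 = 00011: 2 ones, 3 zeros → 0
Decoded = 0000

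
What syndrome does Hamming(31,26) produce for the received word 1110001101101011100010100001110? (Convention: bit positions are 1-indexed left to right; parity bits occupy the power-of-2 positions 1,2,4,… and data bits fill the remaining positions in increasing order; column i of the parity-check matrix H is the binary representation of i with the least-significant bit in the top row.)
Syndrome s = H · r^T (mod 2), r = 1110001101101011100010100001110:
  s[0] = (1010101010101010101010101010101)·(1110001101101011100010100001110) mod 2 = 1+0+1+0+0+0+1+0+0+0+1+0+1+0+1+0+1+0+0+0+1+0+1+0+0+0+0+0+1+0+0 mod 2 = 0
  s[1] = (0110011001100110011001100110011)·(1110001101101011100010100001110) mod 2 = 0+1+1+0+0+0+1+0+0+1+1+0+0+0+1+0+0+0+0+0+0+0+1+0+0+0+0+0+0+1+0 mod 2 = 0
  s[2] = (0001111000011110000111100001111)·(1110001101101011100010100001110) mod 2 = 0+0+0+0+0+0+1+0+0+0+0+0+1+0+1+0+0+0+0+0+1+0+1+0+0+0+0+1+1+1+0 mod 2 = 0
  s[3] = (0000000111111110000000011111111)·(1110001101101011100010100001110) mod 2 = 0+0+0+0+0+0+0+1+0+1+1+0+1+0+1+0+0+0+0+0+0+0+0+0+0+0+0+1+1+1+0 mod 2 = 0
  s[4] = (0000000000000001111111111111111)·(1110001101101011100010100001110) mod 2 = 0+0+0+0+0+0+0+0+0+0+0+0+0+0+0+1+1+0+0+0+1+0+1+0+0+0+0+1+1+1+0 mod 2 = 1
Syndrome = 00001
Non-zero syndrome: error at position 16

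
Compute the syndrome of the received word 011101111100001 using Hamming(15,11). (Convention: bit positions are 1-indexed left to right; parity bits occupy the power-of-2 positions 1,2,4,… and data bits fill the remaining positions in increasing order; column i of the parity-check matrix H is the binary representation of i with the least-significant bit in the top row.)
Syndrome s = H · r^T (mod 2), r = 011101111100001:
  s[0] = (101010101010101)·(011101111100001) mod 2 = 0+0+1+0+0+0+1+0+1+0+0+0+0+0+1 mod 2 = 0
  s[1] = (011001100110011)·(011101111100001) mod 2 = 0+1+1+0+0+1+1+0+0+1+0+0+0+0+1 mod 2 = 0
  s[2] = (000111100001111)·(011101111100001) mod 2 = 0+0+0+1+0+1+1+0+0+0+0+0+0+0+1 mod 2 = 0
  s[3] = (000000011111111)·(011101111100001) mod 2 = 0+0+0+0+0+0+0+1+1+1+0+0+0+0+1 mod 2 = 0
Syndrome = 0000
s = 0: no error detected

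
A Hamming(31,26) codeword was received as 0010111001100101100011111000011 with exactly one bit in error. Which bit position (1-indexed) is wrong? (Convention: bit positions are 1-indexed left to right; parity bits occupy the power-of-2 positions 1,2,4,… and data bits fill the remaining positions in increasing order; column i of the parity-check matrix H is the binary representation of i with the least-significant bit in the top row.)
Syndrome s = H · r^T (mod 2), r = 0010111001100101100011111000011:
  s[0] = (1010101010101010101010101010101)·(0010111001100101100011111000011) mod 2 = 0+0+1+0+1+0+1+0+0+0+1+0+0+0+0+0+1+0+0+0+1+0+1+0+1+0+0+0+0+0+1 mod 2 = 1
  s[1] = (0110011001100110011001100110011)·(0010111001100101100011111000011) mod 2 = 0+0+1+0+0+1+1+0+0+1+1+0+0+1+0+0+0+0+0+0+0+1+1+0+0+0+0+0+0+1+1 mod 2 = 0
  s[2] = (0001111000011110000111100001111)·(0010111001100101100011111000011) mod 2 = 0+0+0+0+1+1+1+0+0+0+0+0+0+1+0+0+0+0+0+0+1+1+1+0+0+0+0+0+0+1+1 mod 2 = 1
  s[3] = (0000000111111110000000011111111)·(0010111001100101100011111000011) mod 2 = 0+0+0+0+0+0+0+0+0+1+1+0+0+1+0+0+0+0+0+0+0+0+0+1+1+0+0+0+0+1+1 mod 2 = 1
  s[4] = (0000000000000001111111111111111)·(0010111001100101100011111000011) mod 2 = 0+0+0+0+0+0+0+0+0+0+0+0+0+0+0+1+1+0+0+0+1+1+1+1+1+0+0+0+0+1+1 mod 2 = 1
Syndrome = 10111
Column i of H is the binary representation of i, so the syndrome is the binary index of the flipped bit.
Read s = 10111 with s[0] as LSB: 1·2^0 + 0·2^1 + 1·2^2 + 1·2^3 + 1·2^4 = 29.
Error is at bit position 29.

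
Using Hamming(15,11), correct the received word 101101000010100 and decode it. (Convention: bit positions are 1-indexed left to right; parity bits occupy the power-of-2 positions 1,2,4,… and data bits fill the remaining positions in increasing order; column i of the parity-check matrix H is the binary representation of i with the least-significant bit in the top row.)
Syndrome s = H · r^T (mod 2), r = 101101000010100:
  s[0] = (101010101010101)·(101101000010100) mod 2 = 1+0+1+0+0+0+0+0+0+0+1+0+1+0+0 mod 2 = 0
  s[1] = (011001100110011)·(101101000010100) mod 2 = 0+0+1+0+0+1+0+0+0+0+1+0+0+0+0 mod 2 = 1
  s[2] = (000111100001111)·(101101000010100) mod 2 = 0+0+0+1+0+1+0+0+0+0+0+0+1+0+0 mod 2 = 1
  s[3] = (000000011111111)·(101101000010100) mod 2 = 0+0+0+0+0+0+0+0+0+0+1+0+1+0+0 mod 2 = 0
Syndrome = 0110
Column 6 of H equals this syndrome → error at bit 6 (1-indexed).
Flip bit 6: 101101000010100 → 101100000010100
Extract data bits at positions {3,5,6,7,9,10,11,12,13,14,15}: 10000010100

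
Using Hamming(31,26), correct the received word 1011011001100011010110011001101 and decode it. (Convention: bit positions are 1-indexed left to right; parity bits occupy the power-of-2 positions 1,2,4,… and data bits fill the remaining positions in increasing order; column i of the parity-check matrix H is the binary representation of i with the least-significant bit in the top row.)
Syndrome s = H · r^T (mod 2), r = 1011011001100011010110011001101:
  s[0] = (1010101010101010101010101010101)·(1011011001100011010110011001101) mod 2 = 1+0+1+0+0+0+1+0+0+0+1+0+0+0+1+0+0+0+0+0+1+0+0+0+1+0+0+0+1+0+1 mod 2 = 1
  s[1] = (0110011001100110011001100110011)·(1011011001100011010110011001101) mod 2 = 0+0+1+0+0+1+1+0+0+1+1+0+0+0+1+0+0+1+0+0+0+0+0+0+0+0+0+0+0+0+1 mod 2 = 0
  s[2] = (0001111000011110000111100001111)·(1011011001100011010110011001101) mod 2 = 0+0+0+1+0+1+1+0+0+0+0+0+0+0+1+0+0+0+0+1+1+0+0+0+0+0+0+1+1+0+1 mod 2 = 1
  s[3] = (0000000111111110000000011111111)·(1011011001100011010110011001101) mod 2 = 0+0+0+0+0+0+0+0+0+1+1+0+0+0+1+0+0+0+0+0+0+0+0+1+1+0+0+1+1+0+1 mod 2 = 0
  s[4] = (0000000000000001111111111111111)·(1011011001100011010110011001101) mod 2 = 0+0+0+0+0+0+0+0+0+0+0+0+0+0+0+1+0+1+0+1+1+0+0+1+1+0+0+1+1+0+1 mod 2 = 1
Syndrome = 10101
Column 21 of H equals this syndrome → error at bit 21 (1-indexed).
Flip bit 21: 1011011001100011010110011001101 → 1011011001100011010100011001101
Extract data bits at positions {3,5,6,7,9,10,11,12,13,14,15,17,18,19,20,21,22,23,24,25,26,27,28,29,30,31}: 10110110001010100011001101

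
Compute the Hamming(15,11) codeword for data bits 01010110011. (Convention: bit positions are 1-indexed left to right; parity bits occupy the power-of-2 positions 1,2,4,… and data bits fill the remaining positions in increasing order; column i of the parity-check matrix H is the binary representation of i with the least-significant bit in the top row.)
Codeword c = d · G (mod 2), d = 01010110011:
  c[0] = d·G[:,0] = (01010110011)·(11011010101) mod 2 = 0+1+0+1+0+0+1+0+0+0+1 mod 2 = 0
  c[1] = d·G[:,1] = (01010110011)·(10110110011) mod 2 = 0+0+0+1+0+1+1+0+0+1+1 mod 2 = 1
  c[2] = d·G[:,2] = (01010110011)·(10000000000) mod 2 = 0+0+0+0+0+0+0+0+0+0+0 mod 2 = 0
  c[3] = d·G[:,3] = (01010110011)·(01110001111) mod 2 = 0+1+0+1+0+0+0+0+0+1+1 mod 2 = 0
  c[4] = d·G[:,4] = (01010110011)·(01000000000) mod 2 = 0+1+0+0+0+0+0+0+0+0+0 mod 2 = 1
  c[5] = d·G[:,5] = (01010110011)·(00100000000) mod 2 = 0+0+0+0+0+0+0+0+0+0+0 mod 2 = 0
  c[6] = d·G[:,6] = (01010110011)·(00010000000) mod 2 = 0+0+0+1+0+0+0+0+0+0+0 mod 2 = 1
  c[7] = d·G[:,7] = (01010110011)·(00001111111) mod 2 = 0+0+0+0+0+1+1+0+0+1+1 mod 2 = 0
  c[8] = d·G[:,8] = (01010110011)·(00001000000) mod 2 = 0+0+0+0+0+0+0+0+0+0+0 mod 2 = 0
  c[9] = d·G[:,9] = (01010110011)·(00000100000) mod 2 = 0+0+0+0+0+1+0+0+0+0+0 mod 2 = 1
  c[10] = d·G[:,10] = (01010110011)·(00000010000) mod 2 = 0+0+0+0+0+0+1+0+0+0+0 mod 2 = 1
  c[11] = d·G[:,11] = (01010110011)·(00000001000) mod 2 = 0+0+0+0+0+0+0+0+0+0+0 mod 2 = 0
  c[12] = d·G[:,12] = (01010110011)·(00000000100) mod 2 = 0+0+0+0+0+0+0+0+0+0+0 mod 2 = 0
  c[13] = d·G[:,13] = (01010110011)·(00000000010) mod 2 = 0+0+0+0+0+0+0+0+0+1+0 mod 2 = 1
  c[14] = d·G[:,14] = (01010110011)·(00000000001) mod 2 = 0+0+0+0+0+0+0+0+0+0+1 mod 2 = 1
Codeword = 010010100110011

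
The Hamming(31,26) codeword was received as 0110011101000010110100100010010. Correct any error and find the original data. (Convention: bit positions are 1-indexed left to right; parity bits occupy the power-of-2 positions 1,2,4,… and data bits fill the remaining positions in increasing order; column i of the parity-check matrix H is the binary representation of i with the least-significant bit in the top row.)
Syndrome s = H · r^T (mod 2), r = 0110011101000010110100100010010:
  s[0] = (1010101010101010101010101010101)·(0110011101000010110100100010010) mod 2 = 0+0+1+0+0+0+1+0+0+0+0+0+0+0+1+0+1+0+0+0+0+0+1+0+0+0+1+0+0+0+0 mod 2 = 0
  s[1] = (0110011001100110011001100110011)·(0110011101000010110100100010010) mod 2 = 0+1+1+0+0+1+1+0+0+1+0+0+0+0+1+0+0+1+0+0+0+0+1+0+0+0+1+0+0+1+0 mod 2 = 0
  s[2] = (0001111000011110000111100001111)·(0110011101000010110100100010010) mod 2 = 0+0+0+0+0+1+1+0+0+0+0+0+0+0+1+0+0+0+0+1+0+0+1+0+0+0+0+0+0+1+0 mod 2 = 0
  s[3] = (0000000111111110000000011111111)·(0110011101000010110100100010010) mod 2 = 0+0+0+0+0+0+0+1+0+1+0+0+0+0+1+0+0+0+0+0+0+0+0+0+0+0+1+0+0+1+0 mod 2 = 1
  s[4] = (0000000000000001111111111111111)·(0110011101000010110100100010010) mod 2 = 0+0+0+0+0+0+0+0+0+0+0+0+0+0+0+0+1+1+0+1+0+0+1+0+0+0+1+0+0+1+0 mod 2 = 0
Syndrome = 00010
Column 8 of H equals this syndrome → error at bit 8 (1-indexed).
Flip bit 8: 0110011101000010110100100010010 → 0110011001000010110100100010010
Extract data bits at positions {3,5,6,7,9,10,11,12,13,14,15,17,18,19,20,21,22,23,24,25,26,27,28,29,30,31}: 10110100001110100100010010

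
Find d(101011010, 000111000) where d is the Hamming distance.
XOR = 101100010, count of 1s = 4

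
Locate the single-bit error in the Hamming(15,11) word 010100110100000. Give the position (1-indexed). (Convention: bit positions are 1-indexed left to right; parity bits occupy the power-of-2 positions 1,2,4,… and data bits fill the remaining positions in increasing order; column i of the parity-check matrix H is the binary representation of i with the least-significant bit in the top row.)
Syndrome s = H · r^T (mod 2), r = 010100110100000:
  s[0] = (101010101010101)·(010100110100000) mod 2 = 0+0+0+0+0+0+1+0+0+0+0+0+0+0+0 mod 2 = 1
  s[1] = (011001100110011)·(010100110100000) mod 2 = 0+1+0+0+0+0+1+0+0+1+0+0+0+0+0 mod 2 = 1
  s[2] = (000111100001111)·(010100110100000) mod 2 = 0+0+0+1+0+0+1+0+0+0+0+0+0+0+0 mod 2 = 0
  s[3] = (000000011111111)·(010100110100000) mod 2 = 0+0+0+0+0+0+0+1+0+1+0+0+0+0+0 mod 2 = 0
Syndrome = 1100
Column i of H is the binary representation of i, so the syndrome is the binary index of the flipped bit.
Read s = 1100 with s[0] as LSB: 1·2^0 + 1·2^1 + 0·2^2 + 0·2^3 = 3.
Error is at bit position 3.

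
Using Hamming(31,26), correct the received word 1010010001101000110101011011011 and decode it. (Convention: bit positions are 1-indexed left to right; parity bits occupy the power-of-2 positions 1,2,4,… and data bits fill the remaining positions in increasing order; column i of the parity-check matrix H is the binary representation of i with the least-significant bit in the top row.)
Syndrome s = H · r^T (mod 2), r = 1010010001101000110101011011011:
  s[0] = (1010101010101010101010101010101)·(1010010001101000110101011011011) mod 2 = 1+0+1+0+0+0+0+0+0+0+1+0+1+0+0+0+1+0+0+0+0+0+0+0+1+0+1+0+0+0+1 mod 2 = 0
  s[1] = (0110011001100110011001100110011)·(1010010001101000110101011011011) mod 2 = 0+0+1+0+0+1+0+0+0+1+1+0+0+0+0+0+0+1+0+0+0+1+0+0+0+0+1+0+0+1+1 mod 2 = 1
  s[2] = (0001111000011110000111100001111)·(1010010001101000110101011011011) mod 2 = 0+0+0+0+0+1+0+0+0+0+0+0+1+0+0+0+0+0+0+1+0+1+0+0+0+0+0+1+0+1+1 mod 2 = 1
  s[3] = (0000000111111110000000011111111)·(1010010001101000110101011011011) mod 2 = 0+0+0+0+0+0+0+0+0+1+1+0+1+0+0+0+0+0+0+0+0+0+0+1+1+0+1+1+0+1+1 mod 2 = 1
  s[4] = (0000000000000001111111111111111)·(1010010001101000110101011011011) mod 2 = 0+0+0+0+0+0+0+0+0+0+0+0+0+0+0+0+1+1+0+1+0+1+0+1+1+0+1+1+0+1+1 mod 2 = 0
Syndrome = 01110
Column 14 of H equals this syndrome → error at bit 14 (1-indexed).
Flip bit 14: 1010010001101000110101011011011 → 1010010001101100110101011011011
Extract data bits at positions {3,5,6,7,9,10,11,12,13,14,15,17,18,19,20,21,22,23,24,25,26,27,28,29,30,31}: 10100110110110101011011011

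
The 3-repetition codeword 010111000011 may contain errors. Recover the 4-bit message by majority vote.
Split into 3-bit blocks and majority-vote each:
  block 1 = 010: 1 ones, 2 zeros → 0
  block 2 = 111: 3 ones, 0 zeros → 1
  block 3 = 000: 0 ones, 3 zeros → 0
  block 4 = 011: 2 ones, 1 zeros → 1
Decoded = 0101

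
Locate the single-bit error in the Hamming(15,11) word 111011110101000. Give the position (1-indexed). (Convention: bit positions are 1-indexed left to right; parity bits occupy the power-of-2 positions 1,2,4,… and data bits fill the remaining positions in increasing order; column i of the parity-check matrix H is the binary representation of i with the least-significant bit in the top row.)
Syndrome s = H · r^T (mod 2), r = 111011110101000:
  s[0] = (101010101010101)·(111011110101000) mod 2 = 1+0+1+0+1+0+1+0+0+0+0+0+0+0+0 mod 2 = 0
  s[1] = (011001100110011)·(111011110101000) mod 2 = 0+1+1+0+0+1+1+0+0+1+0+0+0+0+0 mod 2 = 1
  s[2] = (000111100001111)·(111011110101000) mod 2 = 0+0+0+0+1+1+1+0+0+0+0+1+0+0+0 mod 2 = 0
  s[3] = (000000011111111)·(111011110101000) mod 2 = 0+0+0+0+0+0+0+1+0+1+0+1+0+0+0 mod 2 = 1
Syndrome = 0101
Column i of H is the binary representation of i, so the syndrome is the binary index of the flipped bit.
Read s = 0101 with s[0] as LSB: 0·2^0 + 1·2^1 + 0·2^2 + 1·2^3 = 10.
Error is at bit position 10.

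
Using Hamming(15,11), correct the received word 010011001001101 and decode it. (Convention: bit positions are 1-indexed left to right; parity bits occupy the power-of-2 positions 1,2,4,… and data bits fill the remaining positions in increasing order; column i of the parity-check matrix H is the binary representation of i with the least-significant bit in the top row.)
Syndrome s = H · r^T (mod 2), r = 010011001001101:
  s[0] = (101010101010101)·(010011001001101) mod 2 = 0+0+0+0+1+0+0+0+1+0+0+0+1+0+1 mod 2 = 0
  s[1] = (011001100110011)·(010011001001101) mod 2 = 0+1+0+0+0+1+0+0+0+0+0+0+0+0+1 mod 2 = 1
  s[2] = (000111100001111)·(010011001001101) mod 2 = 0+0+0+0+1+1+0+0+0+0+0+1+1+0+1 mod 2 = 1
  s[3] = (000000011111111)·(010011001001101) mod 2 = 0+0+0+0+0+0+0+0+1+0+0+1+1+0+1 mod 2 = 0
Syndrome = 0110
Column 6 of H equals this syndrome → error at bit 6 (1-indexed).
Flip bit 6: 010011001001101 → 010010001001101
Extract data bits at positions {3,5,6,7,9,10,11,12,13,14,15}: 01001001101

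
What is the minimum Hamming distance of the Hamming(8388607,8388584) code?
d_min = 3 (every single-error-correcting Hamming code has d_min = 3).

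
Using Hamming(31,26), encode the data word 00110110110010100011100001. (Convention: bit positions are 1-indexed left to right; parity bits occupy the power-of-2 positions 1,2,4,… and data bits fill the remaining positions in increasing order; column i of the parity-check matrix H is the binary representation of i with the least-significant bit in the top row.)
Codeword c = d · G (mod 2), d = 00110110110010100011100001:
  c[0] = d·G[:,0] = (00110110110010100011100001)·(11011010101101010101010101) mod 2 = 0+0+0+1+0+0+1+0+1+0+0+0+0+0+0+0+0+0+0+1+0+0+0+0+0+1 mod 2 = 1
  c[1] = d·G[:,1] = (00110110110010100011100001)·(10110110011011001100110011) mod 2 = 0+0+1+1+0+1+1+0+0+1+0+0+1+0+0+0+0+0+0+0+1+0+0+0+0+1 mod 2 = 0
  c[2] = d·G[:,2] = (00110110110010100011100001)·(10000000000000000000000000) mod 2 = 0+0+0+0+0+0+0+0+0+0+0+0+0+0+0+0+0+0+0+0+0+0+0+0+0+0 mod 2 = 0
  c[3] = d·G[:,3] = (00110110110010100011100001)·(01110001111000111100001111) mod 2 = 0+0+1+1+0+0+0+0+1+1+0+0+0+0+1+0+0+0+0+0+0+0+0+0+0+1 mod 2 = 0
  c[4] = d·G[:,4] = (00110110110010100011100001)·(01000000000000000000000000) mod 2 = 0+0+0+0+0+0+0+0+0+0+0+0+0+0+0+0+0+0+0+0+0+0+0+0+0+0 mod 2 = 0
  c[5] = d·G[:,5] = (00110110110010100011100001)·(00100000000000000000000000) mod 2 = 0+0+1+0+0+0+0+0+0+0+0+0+0+0+0+0+0+0+0+0+0+0+0+0+0+0 mod 2 = 1
  c[6] = d·G[:,6] = (00110110110010100011100001)·(00010000000000000000000000) mod 2 = 0+0+0+1+0+0+0+0+0+0+0+0+0+0+0+0+0+0+0+0+0+0+0+0+0+0 mod 2 = 1
  c[7] = d·G[:,7] = (00110110110010100011100001)·(00001111111000000011111111) mod 2 = 0+0+0+0+0+1+1+0+1+1+0+0+0+0+0+0+0+0+1+1+1+0+0+0+0+1 mod 2 = 0
  c[8] = d·G[:,8] = (00110110110010100011100001)·(00001000000000000000000000) mod 2 = 0+0+0+0+0+0+0+0+0+0+0+0+0+0+0+0+0+0+0+0+0+0+0+0+0+0 mod 2 = 0
  c[9] = d·G[:,9] = (00110110110010100011100001)·(00000100000000000000000000) mod 2 = 0+0+0+0+0+1+0+0+0+0+0+0+0+0+0+0+0+0+0+0+0+0+0+0+0+0 mod 2 = 1
  c[10] = d·G[:,10] = (00110110110010100011100001)·(00000010000000000000000000) mod 2 = 0+0+0+0+0+0+1+0+0+0+0+0+0+0+0+0+0+0+0+0+0+0+0+0+0+0 mod 2 = 1
  c[11] = d·G[:,11] = (00110110110010100011100001)·(00000001000000000000000000) mod 2 = 0+0+0+0+0+0+0+0+0+0+0+0+0+0+0+0+0+0+0+0+0+0+0+0+0+0 mod 2 = 0
  c[12] = d·G[:,12] = (00110110110010100011100001)·(00000000100000000000000000) mod 2 = 0+0+0+0+0+0+0+0+1+0+0+0+0+0+0+0+0+0+0+0+0+0+0+0+0+0 mod 2 = 1
  c[13] = d·G[:,13] = (00110110110010100011100001)·(00000000010000000000000000) mod 2 = 0+0+0+0+0+0+0+0+0+1+0+0+0+0+0+0+0+0+0+0+0+0+0+0+0+0 mod 2 = 1
  c[14] = d·G[:,14] = (00110110110010100011100001)·(00000000001000000000000000) mod 2 = 0+0+0+0+0+0+0+0+0+0+0+0+0+0+0+0+0+0+0+0+0+0+0+0+0+0 mod 2 = 0
  c[15] = d·G[:,15] = (00110110110010100011100001)·(00000000000111111111111111) mod 2 = 0+0+0+0+0+0+0+0+0+0+0+0+1+0+1+0+0+0+1+1+1+0+0+0+0+1 mod 2 = 0
  c[16] = d·G[:,16] = (00110110110010100011100001)·(00000000000100000000000000) mod 2 = 0+0+0+0+0+0+0+0+0+0+0+0+0+0+0+0+0+0+0+0+0+0+0+0+0+0 mod 2 = 0
  c[17] = d·G[:,17] = (00110110110010100011100001)·(00000000000010000000000000) mod 2 = 0+0+0+0+0+0+0+0+0+0+0+0+1+0+0+0+0+0+0+0+0+0+0+0+0+0 mod 2 = 1
  c[18] = d·G[:,18] = (00110110110010100011100001)·(00000000000001000000000000) mod 2 = 0+0+0+0+0+0+0+0+0+0+0+0+0+0+0+0+0+0+0+0+0+0+0+0+0+0 mod 2 = 0
  c[19] = d·G[:,19] = (00110110110010100011100001)·(00000000000000100000000000) mod 2 = 0+0+0+0+0+0+0+0+0+0+0+0+0+0+1+0+0+0+0+0+0+0+0+0+0+0 mod 2 = 1
  c[20] = d·G[:,20] = (00110110110010100011100001)·(00000000000000010000000000) mod 2 = 0+0+0+0+0+0+0+0+0+0+0+0+0+0+0+0+0+0+0+0+0+0+0+0+0+0 mod 2 = 0
  c[21] = d·G[:,21] = (00110110110010100011100001)·(00000000000000001000000000) mod 2 = 0+0+0+0+0+0+0+0+0+0+0+0+0+0+0+0+0+0+0+0+0+0+0+0+0+0 mod 2 = 0
  c[22] = d·G[:,22] = (00110110110010100011100001)·(00000000000000000100000000) mod 2 = 0+0+0+0+0+0+0+0+0+0+0+0+0+0+0+0+0+0+0+0+0+0+0+0+0+0 mod 2 = 0
  c[23] = d·G[:,23] = (00110110110010100011100001)·(00000000000000000010000000) mod 2 = 0+0+0+0+0+0+0+0+0+0+0+0+0+0+0+0+0+0+1+0+0+0+0+0+0+0 mod 2 = 1
  c[24] = d·G[:,24] = (00110110110010100011100001)·(00000000000000000001000000) mod 2 = 0+0+0+0+0+0+0+0+0+0+0+0+0+0+0+0+0+0+0+1+0+0+0+0+0+0 mod 2 = 1
  c[25] = d·G[:,25] = (00110110110010100011100001)·(00000000000000000000100000) mod 2 = 0+0+0+0+0+0+0+0+0+0+0+0+0+0+0+0+0+0+0+0+1+0+0+0+0+0 mod 2 = 1
  c[26] = d·G[:,26] = (00110110110010100011100001)·(00000000000000000000010000) mod 2 = 0+0+0+0+0+0+0+0+0+0+0+0+0+0+0+0+0+0+0+0+0+0+0+0+0+0 mod 2 = 0
  c[27] = d·G[:,27] = (00110110110010100011100001)·(00000000000000000000001000) mod 2 = 0+0+0+0+0+0+0+0+0+0+0+0+0+0+0+0+0+0+0+0+0+0+0+0+0+0 mod 2 = 0
  c[28] = d·G[:,28] = (00110110110010100011100001)·(00000000000000000000000100) mod 2 = 0+0+0+0+0+0+0+0+0+0+0+0+0+0+0+0+0+0+0+0+0+0+0+0+0+0 mod 2 = 0
  c[29] = d·G[:,29] = (00110110110010100011100001)·(00000000000000000000000010) mod 2 = 0+0+0+0+0+0+0+0+0+0+0+0+0+0+0+0+0+0+0+0+0+0+0+0+0+0 mod 2 = 0
  c[30] = d·G[:,30] = (00110110110010100011100001)·(00000000000000000000000001) mod 2 = 0+0+0+0+0+0+0+0+0+0+0+0+0+0+0+0+0+0+0+0+0+0+0+0+0+1 mod 2 = 1
Codeword = 1000011001101100010100011100001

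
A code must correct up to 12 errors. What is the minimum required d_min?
Correcting t errors requires d_min ≥ 2t + 1 = 2·12 + 1 = 25.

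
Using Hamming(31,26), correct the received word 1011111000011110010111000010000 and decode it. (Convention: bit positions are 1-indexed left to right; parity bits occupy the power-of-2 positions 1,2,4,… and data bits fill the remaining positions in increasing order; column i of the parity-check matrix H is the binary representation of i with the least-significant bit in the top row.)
Syndrome s = H · r^T (mod 2), r = 1011111000011110010111000010000:
  s[0] = (1010101010101010101010101010101)·(1011111000011110010111000010000) mod 2 = 1+0+1+0+1+0+1+0+0+0+0+0+1+0+1+0+0+0+0+0+1+0+0+0+0+0+1+0+0+0+0 mod 2 = 0
  s[1] = (0110011001100110011001100110011)·(1011111000011110010111000010000) mod 2 = 0+0+1+0+0+1+1+0+0+0+0+0+0+1+1+0+0+1+0+0+0+1+0+0+0+0+1+0+0+0+0 mod 2 = 0
  s[2] = (0001111000011110000111100001111)·(1011111000011110010111000010000) mod 2 = 0+0+0+1+1+1+1+0+0+0+0+1+1+1+1+0+0+0+0+1+1+1+0+0+0+0+0+0+0+0+0 mod 2 = 1
  s[3] = (0000000111111110000000011111111)·(1011111000011110010111000010000) mod 2 = 0+0+0+0+0+0+0+0+0+0+0+1+1+1+1+0+0+0+0+0+0+0+0+0+0+0+1+0+0+0+0 mod 2 = 1
  s[4] = (0000000000000001111111111111111)·(1011111000011110010111000010000) mod 2 = 0+0+0+0+0+0+0+0+0+0+0+0+0+0+0+0+0+1+0+1+1+1+0+0+0+0+1+0+0+0+0 mod 2 = 1
Syndrome = 00111
Column 28 of H equals this syndrome → error at bit 28 (1-indexed).
Flip bit 28: 1011111000011110010111000010000 → 1011111000011110010111000011000
Extract data bits at positions {3,5,6,7,9,10,11,12,13,14,15,17,18,19,20,21,22,23,24,25,26,27,28,29,30,31}: 11110001111010111000011000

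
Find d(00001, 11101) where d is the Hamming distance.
XOR = 11100, count of 1s = 3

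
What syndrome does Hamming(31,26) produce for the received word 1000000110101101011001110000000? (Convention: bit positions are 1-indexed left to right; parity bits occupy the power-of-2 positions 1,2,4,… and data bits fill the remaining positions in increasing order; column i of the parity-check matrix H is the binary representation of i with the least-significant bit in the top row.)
Syndrome s = H · r^T (mod 2), r = 1000000110101101011001110000000:
  s[0] = (1010101010101010101010101010101)·(1000000110101101011001110000000) mod 2 = 1+0+0+0+0+0+0+0+1+0+1+0+1+0+0+0+0+0+1+0+0+0+1+0+0+0+0+0+0+0+0 mod 2 = 0
  s[1] = (0110011001100110011001100110011)·(1000000110101101011001110000000) mod 2 = 0+0+0+0+0+0+0+0+0+0+1+0+0+1+0+0+0+1+1+0+0+1+1+0+0+0+0+0+0+0+0 mod 2 = 0
  s[2] = (0001111000011110000111100001111)·(1000000110101101011001110000000) mod 2 = 0+0+0+0+0+0+0+0+0+0+0+0+1+1+0+0+0+0+0+0+0+1+1+0+0+0+0+0+0+0+0 mod 2 = 0
  s[3] = (0000000111111110000000011111111)·(1000000110101101011001110000000) mod 2 = 0+0+0+0+0+0+0+1+1+0+1+0+1+1+0+0+0+0+0+0+0+0+0+1+0+0+0+0+0+0+0 mod 2 = 0
  s[4] = (0000000000000001111111111111111)·(1000000110101101011001110000000) mod 2 = 0+0+0+0+0+0+0+0+0+0+0+0+0+0+0+1+0+1+1+0+0+1+1+1+0+0+0+0+0+0+0 mod 2 = 0
Syndrome = 00000
s = 0: no error detected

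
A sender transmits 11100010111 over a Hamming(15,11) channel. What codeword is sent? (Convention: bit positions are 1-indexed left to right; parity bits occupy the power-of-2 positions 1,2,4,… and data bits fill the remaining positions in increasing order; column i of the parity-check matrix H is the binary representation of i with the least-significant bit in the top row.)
Codeword c = d · G (mod 2), d = 11100010111:
  c[0] = d·G[:,0] = (11100010111)·(11011010101) mod 2 = 1+1+0+0+0+0+1+0+1+0+1 mod 2 = 1
  c[1] = d·G[:,1] = (11100010111)·(10110110011) mod 2 = 1+0+1+0+0+0+1+0+0+1+1 mod 2 = 1
  c[2] = d·G[:,2] = (11100010111)·(10000000000) mod 2 = 1+0+0+0+0+0+0+0+0+0+0 mod 2 = 1
  c[3] = d·G[:,3] = (11100010111)·(01110001111) mod 2 = 0+1+1+0+0+0+0+0+1+1+1 mod 2 = 1
  c[4] = d·G[:,4] = (11100010111)·(01000000000) mod 2 = 0+1+0+0+0+0+0+0+0+0+0 mod 2 = 1
  c[5] = d·G[:,5] = (11100010111)·(00100000000) mod 2 = 0+0+1+0+0+0+0+0+0+0+0 mod 2 = 1
  c[6] = d·G[:,6] = (11100010111)·(00010000000) mod 2 = 0+0+0+0+0+0+0+0+0+0+0 mod 2 = 0
  c[7] = d·G[:,7] = (11100010111)·(00001111111) mod 2 = 0+0+0+0+0+0+1+0+1+1+1 mod 2 = 0
  c[8] = d·G[:,8] = (11100010111)·(00001000000) mod 2 = 0+0+0+0+0+0+0+0+0+0+0 mod 2 = 0
  c[9] = d·G[:,9] = (11100010111)·(00000100000) mod 2 = 0+0+0+0+0+0+0+0+0+0+0 mod 2 = 0
  c[10] = d·G[:,10] = (11100010111)·(00000010000) mod 2 = 0+0+0+0+0+0+1+0+0+0+0 mod 2 = 1
  c[11] = d·G[:,11] = (11100010111)·(00000001000) mod 2 = 0+0+0+0+0+0+0+0+0+0+0 mod 2 = 0
  c[12] = d·G[:,12] = (11100010111)·(00000000100) mod 2 = 0+0+0+0+0+0+0+0+1+0+0 mod 2 = 1
  c[13] = d·G[:,13] = (11100010111)·(00000000010) mod 2 = 0+0+0+0+0+0+0+0+0+1+0 mod 2 = 1
  c[14] = d·G[:,14] = (11100010111)·(00000000001) mod 2 = 0+0+0+0+0+0+0+0+0+0+1 mod 2 = 1
Codeword = 111111000010111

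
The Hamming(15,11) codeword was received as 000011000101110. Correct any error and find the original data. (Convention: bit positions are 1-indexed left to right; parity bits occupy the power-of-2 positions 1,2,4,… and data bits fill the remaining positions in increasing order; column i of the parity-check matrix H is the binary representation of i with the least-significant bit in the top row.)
Syndrome s = H · r^T (mod 2), r = 000011000101110:
  s[0] = (101010101010101)·(000011000101110) mod 2 = 0+0+0+0+1+0+0+0+0+0+0+0+1+0+0 mod 2 = 0
  s[1] = (011001100110011)·(000011000101110) mod 2 = 0+0+0+0+0+1+0+0+0+1+0+0+0+1+0 mod 2 = 1
  s[2] = (000111100001111)·(000011000101110) mod 2 = 0+0+0+0+1+1+0+0+0+0+0+1+1+1+0 mod 2 = 1
  s[3] = (000000011111111)·(000011000101110) mod 2 = 0+0+0+0+0+0+0+0+0+1+0+1+1+1+0 mod 2 = 0
Syndrome = 0110
Column 6 of H equals this syndrome → error at bit 6 (1-indexed).
Flip bit 6: 000011000101110 → 000010000101110
Extract data bits at positions {3,5,6,7,9,10,11,12,13,14,15}: 01000101110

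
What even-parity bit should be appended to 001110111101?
Sum of data bits: 0+0+1+1+1+0+1+1+1+1+0+1 = 8.
8 mod 2 = 0, so parity bit = 0.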